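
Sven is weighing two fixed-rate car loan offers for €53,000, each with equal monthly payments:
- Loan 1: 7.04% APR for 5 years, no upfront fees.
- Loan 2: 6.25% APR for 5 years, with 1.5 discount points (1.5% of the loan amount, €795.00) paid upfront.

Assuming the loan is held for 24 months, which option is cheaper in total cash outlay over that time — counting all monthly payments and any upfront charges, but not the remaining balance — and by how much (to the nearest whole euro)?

Loan 1: monthly rate = 7.04%/12 = 0.0058667; payment = 53,000 × 0.0058667 / (1 − (1+0.0058667)^−60) = €1,050.46.
Loan 2: monthly rate = 6.25%/12 = 0.0052083; payment = 53,000 × 0.0052083 / (1 − (1+0.0052083)^−60) = €1,030.81.
Over 24 months: Loan 1 costs 24 × €1,050.46 = €25,211.04; Loan 2 costs 24 × €1,030.81 + €795.00 = €25,534.44.
Loan 1 is cheaper by €25,534.44 − €25,211.04 = €323.40.

Loan 1 by €323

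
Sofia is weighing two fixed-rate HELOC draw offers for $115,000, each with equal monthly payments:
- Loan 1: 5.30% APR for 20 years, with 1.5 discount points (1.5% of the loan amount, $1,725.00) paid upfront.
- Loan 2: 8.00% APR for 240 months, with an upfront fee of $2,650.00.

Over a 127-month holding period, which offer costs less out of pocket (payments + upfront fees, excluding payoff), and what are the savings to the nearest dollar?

Loan 1 by $24,264

Loan 1: monthly rate = 5.3%/12 = 0.0044167; payment = 115,000 × 0.0044167 / (1 − (1+0.0044167)^−240) = $778.14.
Loan 2: monthly rate = 8%/12 = 0.0066667; payment = 115,000 × 0.0066667 / (1 − (1+0.0066667)^−240) = $961.91.
Over 127 months: Loan 1 costs 127 × $778.14 + $1,725.00 = $100,548.78; Loan 2 costs 127 × $961.91 + $2,650.00 = $124,812.57.
Loan 1 is cheaper by $124,812.57 − $100,548.78 = $24,263.79.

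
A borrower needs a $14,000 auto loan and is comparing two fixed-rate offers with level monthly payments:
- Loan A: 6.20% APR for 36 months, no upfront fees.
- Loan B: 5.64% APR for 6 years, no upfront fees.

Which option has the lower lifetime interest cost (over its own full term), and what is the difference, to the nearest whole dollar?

Loan A: at 6.20% the monthly rate is 0.0051667, so the payment is 14,000 × 0.0051667 / (1 − 1.0051667^−36) = $427.18.
Total interest on Loan A = 36 × $427.18 − $14,000 = $1,378.48.
Loan B: at 5.64% the monthly rate is 0.0047000, so the payment is 14,000 × 0.0047000 / (1 − 1.0047000^−72) = $229.65.
Total interest on Loan B = 72 × $229.65 − $14,000 = $2,534.80.
Loan A is lower by $1,156.32.

Loan A by $1,156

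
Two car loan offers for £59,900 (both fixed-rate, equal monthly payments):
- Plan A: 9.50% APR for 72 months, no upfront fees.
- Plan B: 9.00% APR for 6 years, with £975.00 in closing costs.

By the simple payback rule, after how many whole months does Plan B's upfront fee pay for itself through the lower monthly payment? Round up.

Plan A: monthly rate = 9.5%/12 = 0.0079167; payment = 59,900 × 0.0079167 / (1 − (1+0.0079167)^−72) = £1,094.65.
Plan B: at 9.00% the monthly rate is 0.0075000, so the payment is 59,900 × 0.0075000 / (1 − 1.0075000^−72) = £1,079.73.
Monthly savings = £1,094.65 − £1,079.73 = £14.92.
Break-even = £975.00 / £14.92 = 65.35 → 66 months.

66 months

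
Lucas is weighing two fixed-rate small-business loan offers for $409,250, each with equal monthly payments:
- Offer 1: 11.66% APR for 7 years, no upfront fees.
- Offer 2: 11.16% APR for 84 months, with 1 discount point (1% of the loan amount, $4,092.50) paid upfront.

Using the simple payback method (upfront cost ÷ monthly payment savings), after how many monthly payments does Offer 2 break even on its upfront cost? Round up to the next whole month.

38 months

Offer 1: monthly rate = 11.66%/12 = 0.0097167; payment = 409,250 × 0.0097167 / (1 − (1+0.0097167)^−84) = $7,150.18.
Offer 2: at 11.16% the monthly rate is 0.0093000, so the payment is 409,250 × 0.0093000 / (1 − 1.0093000^−84) = $7,041.83.
Monthly savings = $7,150.18 − $7,041.83 = $108.35.
Break-even = $4,092.50 / $108.35 = 37.77 → 38 months.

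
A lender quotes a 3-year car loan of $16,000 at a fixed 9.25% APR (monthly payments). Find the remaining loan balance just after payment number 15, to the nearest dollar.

$9,866

With monthly rate i = 9.25%/12 = 0.0077083, the balance after k of n payments is P · [(1+i)^n − (1+i)^k] / [(1+i)^n − 1].
(1+0.0077083)^36 = 1.31842248 and (1+0.0077083)^15 = 1.12207723, so the balance is 16,000 × (1.31842248 − 1.12207723) / (1.31842248 − 1) = $9,865.90.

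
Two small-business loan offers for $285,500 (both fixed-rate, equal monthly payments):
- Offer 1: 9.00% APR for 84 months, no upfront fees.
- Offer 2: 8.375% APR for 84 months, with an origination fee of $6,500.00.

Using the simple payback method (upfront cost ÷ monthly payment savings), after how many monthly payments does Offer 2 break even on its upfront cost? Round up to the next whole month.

Offer 1: monthly rate = 9%/12 = 0.0075000; payment = 285,500 × 0.0075000 / (1 − (1+0.0075000)^−84) = $4,593.43.
Offer 2: at 8.375% the monthly rate is 0.0069792, so the payment is 285,500 × 0.0069792 / (1 − 1.0069792^−84) = $4,503.39.
Monthly savings = $4,593.43 − $4,503.39 = $90.04.
Break-even = $6,500.00 / $90.04 = 72.19 → 73 months.

73 months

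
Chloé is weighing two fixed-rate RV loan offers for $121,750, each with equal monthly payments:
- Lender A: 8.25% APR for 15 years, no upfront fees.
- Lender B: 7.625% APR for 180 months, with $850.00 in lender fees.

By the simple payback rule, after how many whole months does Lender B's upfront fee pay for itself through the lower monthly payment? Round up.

20 months

Lender A: at 8.25% the monthly rate is 0.0068750, so the payment is 121,750 × 0.0068750 / (1 − 1.0068750^−180) = $1,181.15.
Lender B: monthly rate = 7.625%/12 = 0.0063542; payment = 121,750 × 0.0063542 / (1 − (1+0.0063542)^−180) = $1,137.30.
Monthly savings = $1,181.15 − $1,137.30 = $43.85.
Break-even = $850.00 / $43.85 = 19.38 → 20 months.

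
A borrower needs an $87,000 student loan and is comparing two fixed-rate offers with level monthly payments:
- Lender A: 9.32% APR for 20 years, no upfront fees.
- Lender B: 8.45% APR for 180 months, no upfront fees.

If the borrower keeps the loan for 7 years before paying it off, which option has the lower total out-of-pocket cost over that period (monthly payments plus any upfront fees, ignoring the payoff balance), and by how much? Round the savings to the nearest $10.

Lender A by $4,490

Lender A: monthly rate = 9.32%/12 = 0.0077667; payment = 87,000 × 0.0077667 / (1 − (1+0.0077667)^−240) = $800.76.
Lender B: at 8.45% the monthly rate is 0.0070417, so the payment is 87,000 × 0.0070417 / (1 − 1.0070417^−180) = $854.18.
Over 84 months: Lender A costs 84 × $800.76 = $67,263.84; Lender B costs 84 × $854.18 = $71,751.12.
Lender A is cheaper by $71,751.12 − $67,263.84 = $4,487.28.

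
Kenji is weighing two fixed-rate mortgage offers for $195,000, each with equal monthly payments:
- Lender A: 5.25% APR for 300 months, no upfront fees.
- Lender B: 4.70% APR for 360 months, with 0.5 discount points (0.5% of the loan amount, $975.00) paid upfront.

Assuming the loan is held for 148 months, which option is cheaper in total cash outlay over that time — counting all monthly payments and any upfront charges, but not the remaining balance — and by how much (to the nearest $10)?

Lender A: monthly rate = 5.25%/12 = 0.0043750; payment = 195,000 × 0.0043750 / (1 − (1+0.0043750)^−300) = $1,168.53.
Lender B: at 4.70% the monthly rate is 0.0039167, so the payment is 195,000 × 0.0039167 / (1 − 1.0039167^−360) = $1,011.34.
Over 148 months: Lender A costs 148 × $1,168.53 = $172,942.44; Lender B costs 148 × $1,011.34 + $975.00 = $150,653.32.
Lender B is cheaper by $172,942.44 − $150,653.32 = $22,289.12.

Lender B by $22,290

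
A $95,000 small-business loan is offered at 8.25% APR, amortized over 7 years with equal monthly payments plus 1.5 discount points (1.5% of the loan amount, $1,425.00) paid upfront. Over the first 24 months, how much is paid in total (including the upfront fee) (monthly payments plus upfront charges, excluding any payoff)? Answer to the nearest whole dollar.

$37,246

Monthly rate = 8.25%/12 = 0.0068750; payment = 95,000 × 0.0068750 / (1 − (1+0.0068750)^−84) = $1,492.55.
Total outlay = 24 × $1,492.55 + $1,425.00 = $37,246.20.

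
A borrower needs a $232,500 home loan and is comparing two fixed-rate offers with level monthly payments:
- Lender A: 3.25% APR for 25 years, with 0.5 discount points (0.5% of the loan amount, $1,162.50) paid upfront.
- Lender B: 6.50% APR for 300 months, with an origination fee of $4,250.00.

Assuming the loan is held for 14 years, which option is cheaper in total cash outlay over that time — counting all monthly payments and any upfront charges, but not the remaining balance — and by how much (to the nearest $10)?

Lender A: at 3.25% the monthly rate is 0.0027083, so the payment is 232,500 × 0.0027083 / (1 − 1.0027083^−300) = $1,133.01.
Lender B: at 6.50% the monthly rate is 0.0054167, so the payment is 232,500 × 0.0054167 / (1 − 1.0054167^−300) = $1,569.86.
Over 168 months: Lender A costs 168 × $1,133.01 + $1,162.50 = $191,508.18; Lender B costs 168 × $1,569.86 + $4,250.00 = $267,986.48.
Lender A is cheaper by $267,986.48 − $191,508.18 = $76,478.30.

Lender A by $76,480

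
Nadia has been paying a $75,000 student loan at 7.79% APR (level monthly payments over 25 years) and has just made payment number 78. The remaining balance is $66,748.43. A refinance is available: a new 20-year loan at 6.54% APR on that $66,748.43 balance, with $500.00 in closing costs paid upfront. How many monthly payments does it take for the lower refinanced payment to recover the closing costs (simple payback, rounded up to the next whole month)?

Current payment = 75,000 × 7.79%/12 / (1 − (1+0.0064917)^−300) = $568.47.
Refinanced payment = 66,748.43 × 0.0054500 / (1 − (1+0.0054500)^−240) = $499.23.
Monthly savings = $568.47 − $499.23 = $69.24.
Break-even = $500.00 / $69.24 = 7.22 → 8 months.

8 months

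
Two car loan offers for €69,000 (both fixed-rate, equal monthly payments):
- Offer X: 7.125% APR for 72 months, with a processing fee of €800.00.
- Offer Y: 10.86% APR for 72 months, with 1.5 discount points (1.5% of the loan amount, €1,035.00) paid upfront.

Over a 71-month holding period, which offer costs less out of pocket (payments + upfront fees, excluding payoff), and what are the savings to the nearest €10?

Offer X by €9,310

Offer X: at 7.125% the monthly rate is 0.0059375, so the payment is 69,000 × 0.0059375 / (1 − 1.0059375^−72) = €1,180.53.
Offer Y: monthly rate = 10.86%/12 = 0.0090500; payment = 69,000 × 0.0090500 / (1 − (1+0.0090500)^−72) = €1,308.41.
Over 71 months: Offer X costs 71 × €1,180.53 + €800.00 = €84,617.63; Offer Y costs 71 × €1,308.41 + €1,035.00 = €93,932.11.
Offer X is cheaper by €93,932.11 − €84,617.63 = €9,314.48.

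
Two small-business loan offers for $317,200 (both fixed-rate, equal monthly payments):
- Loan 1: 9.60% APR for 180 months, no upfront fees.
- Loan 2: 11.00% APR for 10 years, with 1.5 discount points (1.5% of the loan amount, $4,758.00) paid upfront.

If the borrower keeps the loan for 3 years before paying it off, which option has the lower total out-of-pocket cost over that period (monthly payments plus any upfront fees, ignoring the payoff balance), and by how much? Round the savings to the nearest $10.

Loan 1 by $42,130

Loan 1: monthly rate = 9.6%/12 = 0.0080000; payment = 317,200 × 0.0080000 / (1 − (1+0.0080000)^−180) = $3,331.45.
Loan 2: monthly rate = 11%/12 = 0.0091667; payment = 317,200 × 0.0091667 / (1 − (1+0.0091667)^−120) = $4,369.43.
Over 36 months: Loan 1 costs 36 × $3,331.45 = $119,932.20; Loan 2 costs 36 × $4,369.43 + $4,758.00 = $162,057.48.
Loan 1 is cheaper by $162,057.48 − $119,932.20 = $42,125.28.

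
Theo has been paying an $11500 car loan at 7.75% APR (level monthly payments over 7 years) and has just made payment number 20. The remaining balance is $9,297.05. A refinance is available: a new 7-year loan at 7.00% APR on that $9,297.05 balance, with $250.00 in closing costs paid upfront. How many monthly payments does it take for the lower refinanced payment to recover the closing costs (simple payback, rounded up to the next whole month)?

7 months

Current payment = 11,500 × 7.75%/12 / (1 − (1+0.0064583)^−84) = $177.81.
Refinanced payment = 9,297.05 × 0.0058333 / (1 − (1+0.0058333)^−84) = $140.32.
Monthly savings = $177.81 − $140.32 = $37.49.
Break-even = $250.00 / $37.49 = 6.67 → 7 months.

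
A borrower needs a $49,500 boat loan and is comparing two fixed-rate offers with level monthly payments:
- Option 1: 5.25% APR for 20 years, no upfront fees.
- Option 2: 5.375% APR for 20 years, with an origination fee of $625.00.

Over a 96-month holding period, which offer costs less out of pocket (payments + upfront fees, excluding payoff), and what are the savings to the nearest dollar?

Option 1 by $958

Option 1: monthly rate = 5.25%/12 = 0.0043750; payment = 49,500 × 0.0043750 / (1 − (1+0.0043750)^−240) = $333.55.
Option 2: at 5.375% the monthly rate is 0.0044792, so the payment is 49,500 × 0.0044792 / (1 − 1.0044792^−240) = $337.02.
Over 96 months: Option 1 costs 96 × $333.55 = $32,020.80; Option 2 costs 96 × $337.02 + $625.00 = $32,978.92.
Option 1 is cheaper by $32,978.92 − $32,020.80 = $958.12.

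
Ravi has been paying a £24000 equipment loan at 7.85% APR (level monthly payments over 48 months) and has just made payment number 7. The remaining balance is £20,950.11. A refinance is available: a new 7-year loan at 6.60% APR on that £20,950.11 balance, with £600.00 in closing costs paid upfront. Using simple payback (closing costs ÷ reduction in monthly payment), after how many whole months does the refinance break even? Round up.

Current payment = 24,000 × 7.85%/12 / (1 − (1+0.0065417)^−48) = £584.22.
Refinanced payment = 20,950.11 × 0.0055000 / (1 − (1+0.0055000)^−84) = £312.11.
Monthly savings = £584.22 − £312.11 = £272.11.
Break-even = £600.00 / £272.11 = 2.20 → 3 months.

3 months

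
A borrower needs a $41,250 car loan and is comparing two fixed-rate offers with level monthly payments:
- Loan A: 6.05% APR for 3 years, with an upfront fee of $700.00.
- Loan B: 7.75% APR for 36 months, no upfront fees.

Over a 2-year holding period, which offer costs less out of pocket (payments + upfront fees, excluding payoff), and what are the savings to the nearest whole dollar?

Loan A by $69

Loan A: monthly rate = 6.05%/12 = 0.0050417; payment = 41,250 × 0.0050417 / (1 − (1+0.0050417)^−36) = $1,255.84.
Loan B: monthly rate = 7.75%/12 = 0.0064583; payment = 41,250 × 0.0064583 / (1 − (1+0.0064583)^−36) = $1,287.87.
Over 24 months: Loan A costs 24 × $1,255.84 + $700.00 = $30,840.16; Loan B costs 24 × $1,287.87 = $30,908.88.
Loan A is cheaper by $30,908.88 − $30,840.16 = $68.72.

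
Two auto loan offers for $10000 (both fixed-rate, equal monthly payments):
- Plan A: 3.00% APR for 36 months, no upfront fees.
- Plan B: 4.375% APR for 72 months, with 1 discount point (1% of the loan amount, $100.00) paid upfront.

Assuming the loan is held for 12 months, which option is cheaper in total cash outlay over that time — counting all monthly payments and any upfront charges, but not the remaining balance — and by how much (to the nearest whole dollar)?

Plan B by $1,492

Plan A: monthly rate = 3%/12 = 0.0025000; payment = 10,000 × 0.0025000 / (1 − (1+0.0025000)^−36) = $290.81.
Plan B: monthly rate = 4.375%/12 = 0.0036458; payment = 10,000 × 0.0036458 / (1 − (1+0.0036458)^−72) = $158.17.
Over 12 months: Plan A costs 12 × $290.81 = $3,489.72; Plan B costs 12 × $158.17 + $100.00 = $1,998.04.
Plan B is cheaper by $3,489.72 − $1,998.04 = $1,491.68.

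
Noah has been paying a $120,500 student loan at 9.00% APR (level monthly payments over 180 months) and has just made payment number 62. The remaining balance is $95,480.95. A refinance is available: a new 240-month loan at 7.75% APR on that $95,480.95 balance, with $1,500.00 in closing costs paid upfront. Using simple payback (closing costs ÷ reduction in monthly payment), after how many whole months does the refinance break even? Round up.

4 months

Current payment = 120,500 × 9%/12 / (1 − (1+0.0075000)^−180) = $1,222.19.
Refinanced payment = 95,480.95 × 0.0064583 / (1 − (1+0.0064583)^−240) = $783.85.
Monthly savings = $1,222.19 − $783.85 = $438.34.
Break-even = $1,500.00 / $438.34 = 3.42 → 4 months.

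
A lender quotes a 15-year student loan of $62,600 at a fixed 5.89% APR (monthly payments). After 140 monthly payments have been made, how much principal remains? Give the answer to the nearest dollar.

With monthly rate i = 5.89%/12 = 0.0049083, the balance after k of n payments is P · [(1+i)^n − (1+i)^k] / [(1+i)^n − 1].
(1+0.0049083)^180 = 2.41412961 and (1+0.0049083)^140 = 1.98473567, so the balance is 62,600 × (2.41412961 − 1.98473567) / (2.41412961 − 1) = $19,008.20.

$19,008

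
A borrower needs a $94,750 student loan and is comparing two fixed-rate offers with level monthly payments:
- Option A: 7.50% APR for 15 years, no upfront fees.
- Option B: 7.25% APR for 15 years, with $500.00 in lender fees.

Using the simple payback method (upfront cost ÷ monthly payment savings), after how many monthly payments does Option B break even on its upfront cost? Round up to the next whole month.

38 months

Option A: at 7.50% the monthly rate is 0.0062500, so the payment is 94,750 × 0.0062500 / (1 − 1.0062500^−180) = $878.34.
Option B: at 7.25% the monthly rate is 0.0060417, so the payment is 94,750 × 0.0060417 / (1 − 1.0060417^−180) = $864.94.
Monthly savings = $878.34 − $864.94 = $13.40.
Break-even = $500.00 / $13.40 = 37.31 → 38 months.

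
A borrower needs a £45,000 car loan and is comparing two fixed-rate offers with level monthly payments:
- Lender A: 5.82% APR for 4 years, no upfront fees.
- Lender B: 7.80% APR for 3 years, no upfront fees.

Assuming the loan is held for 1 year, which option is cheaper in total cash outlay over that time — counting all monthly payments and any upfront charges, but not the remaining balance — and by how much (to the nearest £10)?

Lender A: monthly rate = 5.82%/12 = 0.0048500; payment = 45,000 × 0.0048500 / (1 − (1+0.0048500)^−48) = £1,053.12.
Lender B: at 7.80% the monthly rate is 0.0065000, so the payment is 45,000 × 0.0065000 / (1 − 1.0065000^−36) = £1,405.99.
Over 12 months: Lender A costs 12 × £1,053.12 = £12,637.44; Lender B costs 12 × £1,405.99 = £16,871.88.
Lender A is cheaper by £16,871.88 − £12,637.44 = £4,234.44.

Lender A by £4,230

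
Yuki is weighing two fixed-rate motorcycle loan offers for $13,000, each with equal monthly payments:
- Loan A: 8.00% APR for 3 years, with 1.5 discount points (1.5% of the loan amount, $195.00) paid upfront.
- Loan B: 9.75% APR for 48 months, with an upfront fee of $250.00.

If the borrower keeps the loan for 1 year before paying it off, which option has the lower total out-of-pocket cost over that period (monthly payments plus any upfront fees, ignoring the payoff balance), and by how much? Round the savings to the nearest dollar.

Loan B by $896

Loan A: at 8.00% the monthly rate is 0.0066667, so the payment is 13,000 × 0.0066667 / (1 − 1.0066667^−36) = $407.37.
Loan B: monthly rate = 9.75%/12 = 0.0081250; payment = 13,000 × 0.0081250 / (1 − (1+0.0081250)^−48) = $328.15.
Over 12 months: Loan A costs 12 × $407.37 + $195.00 = $5,083.44; Loan B costs 12 × $328.15 + $250.00 = $4,187.80.
Loan B is cheaper by $5,083.44 − $4,187.80 = $895.64.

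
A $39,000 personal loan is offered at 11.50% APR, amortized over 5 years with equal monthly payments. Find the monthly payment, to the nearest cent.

$857.71

Monthly rate = 11.5%/12 = 0.0095833; payment = 39,000 × 0.0095833 / (1 − (1+0.0095833)^−60) = $857.71.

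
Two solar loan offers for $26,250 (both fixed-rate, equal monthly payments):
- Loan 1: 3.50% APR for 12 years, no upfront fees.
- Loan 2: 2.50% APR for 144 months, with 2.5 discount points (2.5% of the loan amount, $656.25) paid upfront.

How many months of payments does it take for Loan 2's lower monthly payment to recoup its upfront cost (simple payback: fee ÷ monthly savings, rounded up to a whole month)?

Loan 1: at 3.50% the monthly rate is 0.0029167, so the payment is 26,250 × 0.0029167 / (1 − 1.0029167^−144) = $223.51.
Loan 2: monthly rate = 2.5%/12 = 0.0020833; payment = 26,250 × 0.0020833 / (1 − (1+0.0020833)^−144) = $211.19.
Monthly savings = $223.51 − $211.19 = $12.32.
Break-even = $656.25 / $12.32 = 53.27 → 54 months.

54 months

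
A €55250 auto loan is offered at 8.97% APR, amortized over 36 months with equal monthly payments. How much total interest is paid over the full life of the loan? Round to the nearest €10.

€7,970

At 8.97% the monthly rate is 0.0074750, so the payment is 55,250 × 0.0074750 / (1 − 1.0074750^−36) = €1,756.16.
Total paid = 36 × €1,756.16 = €63,221.76; interest = €63,221.76 − €55,250 = €7,971.76.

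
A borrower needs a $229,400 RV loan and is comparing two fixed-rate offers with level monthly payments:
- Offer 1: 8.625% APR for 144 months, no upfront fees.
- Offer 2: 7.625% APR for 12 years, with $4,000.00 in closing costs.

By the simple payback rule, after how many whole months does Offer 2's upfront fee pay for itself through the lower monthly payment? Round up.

32 months

Offer 1: monthly rate = 8.625%/12 = 0.0071875; payment = 229,400 × 0.0071875 / (1 − (1+0.0071875)^−144) = $2,562.43.
Offer 2: monthly rate = 7.625%/12 = 0.0063542; payment = 229,400 × 0.0063542 / (1 − (1+0.0063542)^−144) = $2,436.22.
Monthly savings = $2,562.43 − $2,436.22 = $126.21.
Break-even = $4,000.00 / $126.21 = 31.69 → 32 months.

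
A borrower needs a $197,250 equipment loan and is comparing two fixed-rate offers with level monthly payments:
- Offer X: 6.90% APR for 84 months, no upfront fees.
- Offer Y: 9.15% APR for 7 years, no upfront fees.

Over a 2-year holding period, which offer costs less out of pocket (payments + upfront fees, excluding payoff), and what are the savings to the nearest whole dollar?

Offer X: monthly rate = 6.9%/12 = 0.0057500; payment = 197,250 × 0.0057500 / (1 − (1+0.0057500)^−84) = $2,967.40.
Offer Y: monthly rate = 9.15%/12 = 0.0076250; payment = 197,250 × 0.0076250 / (1 − (1+0.0076250)^−84) = $3,188.61.
Over 24 months: Offer X costs 24 × $2,967.40 = $71,217.60; Offer Y costs 24 × $3,188.61 = $76,526.64.
Offer X is cheaper by $76,526.64 − $71,217.60 = $5,309.04.

Offer X by $5,309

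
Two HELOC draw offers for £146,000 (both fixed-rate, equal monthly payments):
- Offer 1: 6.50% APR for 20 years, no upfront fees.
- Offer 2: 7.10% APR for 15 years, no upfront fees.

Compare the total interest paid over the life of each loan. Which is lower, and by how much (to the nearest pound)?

Offer 2 by £23,565

Offer 1: monthly rate = 6.5%/12 = 0.0054167; payment = 146,000 × 0.0054167 / (1 − (1+0.0054167)^−240) = £1,088.54.
Total interest on Offer 1 = 240 × £1,088.54 − £146,000 = £115,249.60.
Offer 2: monthly rate = 7.1%/12 = 0.0059167; payment = 146,000 × 0.0059167 / (1 − (1+0.0059167)^−180) = £1,320.47.
Total interest on Offer 2 = 180 × £1,320.47 − £146,000 = £91,684.60.
Offer 2 is lower by £23,565.00.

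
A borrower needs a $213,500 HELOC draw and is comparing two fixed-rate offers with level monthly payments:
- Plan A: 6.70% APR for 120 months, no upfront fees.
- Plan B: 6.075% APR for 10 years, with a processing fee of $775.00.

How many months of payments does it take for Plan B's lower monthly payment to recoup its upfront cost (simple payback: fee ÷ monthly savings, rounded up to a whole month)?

12 months

Plan A: at 6.70% the monthly rate is 0.0055833, so the payment is 213,500 × 0.0055833 / (1 − 1.0055833^−120) = $2,446.03.
Plan B: monthly rate = 6.075%/12 = 0.0050625; payment = 213,500 × 0.0050625 / (1 − (1+0.0050625)^−120) = $2,378.34.
Monthly savings = $2,446.03 − $2,378.34 = $67.69.
Break-even = $775.00 / $67.69 = 11.45 → 12 months.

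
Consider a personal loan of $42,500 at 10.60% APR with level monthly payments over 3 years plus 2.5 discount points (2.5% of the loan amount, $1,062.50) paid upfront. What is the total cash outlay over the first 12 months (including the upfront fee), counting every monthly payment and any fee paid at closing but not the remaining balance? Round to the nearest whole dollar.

$17,663

At 10.60% the monthly rate is 0.0088333, so the payment is 42,500 × 0.0088333 / (1 − 1.0088333^−36) = $1,383.36.
Total outlay = 12 × $1,383.36 + $1,062.50 = $17,662.82.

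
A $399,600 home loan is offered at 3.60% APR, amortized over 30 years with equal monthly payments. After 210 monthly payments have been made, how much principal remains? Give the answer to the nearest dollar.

With monthly rate i = 3.6%/12 = 0.0030000, the balance after k of n payments is P · [(1+i)^n − (1+i)^k] / [(1+i)^n − 1].
(1+0.0030000)^360 = 2.93992254 and (1+0.0030000)^210 = 1.87584061, so the balance is 399,600 × (2.93992254 − 1.87584061) / (2.93992254 − 1) = $219,187.69.

$219,188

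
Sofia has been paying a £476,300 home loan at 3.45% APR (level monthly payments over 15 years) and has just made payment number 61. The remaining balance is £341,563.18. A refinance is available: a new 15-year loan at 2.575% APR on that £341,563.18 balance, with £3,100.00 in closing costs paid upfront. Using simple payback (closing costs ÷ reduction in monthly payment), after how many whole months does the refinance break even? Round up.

3 months

Current payment = 476,300 × 3.45%/12 / (1 − (1+0.0028750)^−180) = £3,393.30.
Refinanced payment = 341,563.18 × 0.0021458 / (1 − (1+0.0021458)^−180) = £2,289.59.
Monthly savings = £3,393.30 − £2,289.59 = £1,103.71.
Break-even = £3,100.00 / £1,103.71 = 2.81 → 3 months.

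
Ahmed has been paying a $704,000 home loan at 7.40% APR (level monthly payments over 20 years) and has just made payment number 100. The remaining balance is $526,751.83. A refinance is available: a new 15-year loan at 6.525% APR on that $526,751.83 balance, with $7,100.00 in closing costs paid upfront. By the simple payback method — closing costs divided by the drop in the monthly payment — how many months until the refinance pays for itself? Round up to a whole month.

7 months

Current payment = 704,000 × 7.4%/12 / (1 − (1+0.0061667)^−240) = $5,628.41.
Refinanced payment = 526,751.83 × 0.0054375 / (1 − (1+0.0054375)^−180) = $4,595.82.
Monthly savings = $5,628.41 − $4,595.82 = $1,032.59.
Break-even = $7,100.00 / $1,032.59 = 6.88 → 7 months.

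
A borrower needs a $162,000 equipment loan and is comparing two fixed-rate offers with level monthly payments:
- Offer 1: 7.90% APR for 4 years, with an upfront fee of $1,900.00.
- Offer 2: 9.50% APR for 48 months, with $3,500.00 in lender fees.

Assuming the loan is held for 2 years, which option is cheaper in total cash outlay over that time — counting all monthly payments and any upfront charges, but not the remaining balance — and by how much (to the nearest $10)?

Offer 1: monthly rate = 7.9%/12 = 0.0065833; payment = 162,000 × 0.0065833 / (1 − (1+0.0065833)^−48) = $3,947.29.
Offer 2: at 9.50% the monthly rate is 0.0079167, so the payment is 162,000 × 0.0079167 / (1 − 1.0079167^−48) = $4,069.95.
Over 24 months: Offer 1 costs 24 × $3,947.29 + $1,900.00 = $96,634.96; Offer 2 costs 24 × $4,069.95 + $3,500.00 = $101,178.80.
Offer 1 is cheaper by $101,178.80 − $96,634.96 = $4,543.84.

Offer 1 by $4,540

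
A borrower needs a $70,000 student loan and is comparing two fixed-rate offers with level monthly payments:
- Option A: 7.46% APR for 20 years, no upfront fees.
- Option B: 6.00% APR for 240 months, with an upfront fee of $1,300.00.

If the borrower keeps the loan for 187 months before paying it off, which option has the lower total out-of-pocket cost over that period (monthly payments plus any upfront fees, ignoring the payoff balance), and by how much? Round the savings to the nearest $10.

Option A: monthly rate = 7.46%/12 = 0.0062167; payment = 70,000 × 0.0062167 / (1 − (1+0.0062167)^−240) = $562.20.
Option B: at 6.00% the monthly rate is 0.0050000, so the payment is 70,000 × 0.0050000 / (1 − 1.0050000^−240) = $501.50.
Over 187 months: Option A costs 187 × $562.20 = $105,131.40; Option B costs 187 × $501.50 + $1,300.00 = $95,080.50.
Option B is cheaper by $105,131.40 − $95,080.50 = $10,050.90.

Option B by $10,050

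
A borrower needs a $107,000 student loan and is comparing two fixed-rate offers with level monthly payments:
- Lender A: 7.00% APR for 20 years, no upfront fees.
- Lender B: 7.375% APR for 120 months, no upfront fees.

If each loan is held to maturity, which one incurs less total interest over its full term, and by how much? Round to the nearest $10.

Lender A: monthly rate = 7%/12 = 0.0058333; payment = 107,000 × 0.0058333 / (1 − (1+0.0058333)^−240) = $829.57.
Total interest on Lender A = 240 × $829.57 − $107,000 = $92,096.80.
Lender B: at 7.375% the monthly rate is 0.0061458, so the payment is 107,000 × 0.0061458 / (1 − 1.0061458^−120) = $1,263.14.
Total interest on Lender B = 120 × $1,263.14 − $107,000 = $44,576.80.
Lender B is lower by $47,520.00.

Lender B by $47,520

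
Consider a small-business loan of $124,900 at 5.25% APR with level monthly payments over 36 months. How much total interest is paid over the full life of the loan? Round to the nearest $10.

Monthly rate = 5.25%/12 = 0.0043750; payment = 124,900 × 0.0043750 / (1 − (1+0.0043750)^−36) = $3,757.40.
Total paid = 36 × $3,757.40 = $135,266.40; interest = $135,266.40 − $124,900 = $10,366.40.

$10,370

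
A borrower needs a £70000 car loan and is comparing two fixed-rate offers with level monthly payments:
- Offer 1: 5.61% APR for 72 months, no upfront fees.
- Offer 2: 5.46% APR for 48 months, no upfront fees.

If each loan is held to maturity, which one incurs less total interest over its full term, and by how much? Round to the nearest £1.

Offer 1: monthly rate = 5.61%/12 = 0.0046750; payment = 70,000 × 0.0046750 / (1 − (1+0.0046750)^−72) = £1,147.26.
Total interest on Offer 1 = 72 × £1,147.26 − £70,000 = £12,602.72.
Offer 2: monthly rate = 5.46%/12 = 0.0045500; payment = 70,000 × 0.0045500 / (1 − (1+0.0045500)^−48) = £1,626.68.
Total interest on Offer 2 = 48 × £1,626.68 − £70,000 = £8,080.64.
Offer 2 is lower by £4,522.08.

Offer 2 by £4,522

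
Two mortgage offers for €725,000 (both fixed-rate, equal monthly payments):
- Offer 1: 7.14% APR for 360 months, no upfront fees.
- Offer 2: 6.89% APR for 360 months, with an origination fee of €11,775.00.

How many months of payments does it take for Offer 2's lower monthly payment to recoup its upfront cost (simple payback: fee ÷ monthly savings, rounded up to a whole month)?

97 months

Offer 1: at 7.14% the monthly rate is 0.0059500, so the payment is 725,000 × 0.0059500 / (1 − 1.0059500^−360) = €4,891.80.
Offer 2: at 6.89% the monthly rate is 0.0057417, so the payment is 725,000 × 0.0057417 / (1 − 1.0057417^−360) = €4,770.00.
Monthly savings = €4,891.80 − €4,770.00 = €121.80.
Break-even = €11,775.00 / €121.80 = 96.67 → 97 months.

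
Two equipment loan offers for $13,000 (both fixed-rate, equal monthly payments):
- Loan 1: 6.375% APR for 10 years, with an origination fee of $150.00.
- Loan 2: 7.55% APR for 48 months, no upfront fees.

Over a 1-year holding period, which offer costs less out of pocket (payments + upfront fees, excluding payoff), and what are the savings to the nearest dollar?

Loan 1: monthly rate = 6.375%/12 = 0.0053125; payment = 13,000 × 0.0053125 / (1 − (1+0.0053125)^−120) = $146.79.
Loan 2: monthly rate = 7.55%/12 = 0.0062917; payment = 13,000 × 0.0062917 / (1 − (1+0.0062917)^−48) = $314.63.
Over 12 months: Loan 1 costs 12 × $146.79 + $150.00 = $1,911.48; Loan 2 costs 12 × $314.63 = $3,775.56.
Loan 1 is cheaper by $3,775.56 − $1,911.48 = $1,864.08.

Loan 1 by $1,864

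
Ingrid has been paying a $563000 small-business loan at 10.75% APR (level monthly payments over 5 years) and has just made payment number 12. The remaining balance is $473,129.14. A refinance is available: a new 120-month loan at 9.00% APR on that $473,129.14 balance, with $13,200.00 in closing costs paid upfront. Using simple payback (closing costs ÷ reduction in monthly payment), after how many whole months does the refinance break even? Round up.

3 months

Current payment = 563,000 × 10.75%/12 / (1 − (1+0.0089583)^−60) = $12,170.91.
Refinanced payment = 473,129.14 × 0.0075000 / (1 − (1+0.0075000)^−120) = $5,993.40.
Monthly savings = $12,170.91 − $5,993.40 = $6,177.51.
Break-even = $13,200.00 / $6,177.51 = 2.14 → 3 months.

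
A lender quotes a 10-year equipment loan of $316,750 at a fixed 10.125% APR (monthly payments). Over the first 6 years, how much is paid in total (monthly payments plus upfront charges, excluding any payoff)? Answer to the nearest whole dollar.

$302,964

At 10.125% the monthly rate is 0.0084375, so the payment is 316,750 × 0.0084375 / (1 − 1.0084375^−120) = $4,207.83.
Total outlay = 72 × $4,207.83 = $302,963.76.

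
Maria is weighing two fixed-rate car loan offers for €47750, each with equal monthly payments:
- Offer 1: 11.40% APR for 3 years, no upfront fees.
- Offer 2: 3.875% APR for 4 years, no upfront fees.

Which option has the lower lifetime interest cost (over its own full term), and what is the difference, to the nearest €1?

Offer 2 by €4,981

Offer 1: monthly rate = 11.4%/12 = 0.0095000; payment = 47,750 × 0.0095000 / (1 − (1+0.0095000)^−36) = €1,572.33.
Total interest on Offer 1 = 36 × €1,572.33 − €47,750 = €8,853.88.
Offer 2: monthly rate = 3.875%/12 = 0.0032292; payment = 47,750 × 0.0032292 / (1 − (1+0.0032292)^−48) = €1,075.48.
Total interest on Offer 2 = 48 × €1,075.48 − €47,750 = €3,873.04.
Offer 2 is lower by €4,980.84.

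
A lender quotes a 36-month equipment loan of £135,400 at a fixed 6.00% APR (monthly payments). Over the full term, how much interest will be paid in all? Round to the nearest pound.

£12,889

At 6.00% the monthly rate is 0.0050000, so the payment is 135,400 × 0.0050000 / (1 − 1.0050000^−36) = £4,119.13.
Total paid = 36 × £4,119.13 = £148,288.68; interest = £148,288.68 − £135,400 = £12,888.68.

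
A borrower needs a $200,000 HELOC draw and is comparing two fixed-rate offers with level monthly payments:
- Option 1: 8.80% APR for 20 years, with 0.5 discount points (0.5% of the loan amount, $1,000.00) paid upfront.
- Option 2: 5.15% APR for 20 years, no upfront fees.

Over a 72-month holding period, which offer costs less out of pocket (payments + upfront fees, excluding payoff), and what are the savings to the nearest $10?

Option 2 by $32,480

Option 1: at 8.80% the monthly rate is 0.0073333, so the payment is 200,000 × 0.0073333 / (1 − 1.0073333^−240) = $1,773.81.
Option 2: at 5.15% the monthly rate is 0.0042917, so the payment is 200,000 × 0.0042917 / (1 − 1.0042917^−240) = $1,336.54.
Over 72 months: Option 1 costs 72 × $1,773.81 + $1,000.00 = $128,714.32; Option 2 costs 72 × $1,336.54 = $96,230.88.
Option 2 is cheaper by $128,714.32 − $96,230.88 = $32,483.44.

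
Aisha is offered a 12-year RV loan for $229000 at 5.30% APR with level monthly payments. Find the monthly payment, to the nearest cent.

At 5.30% the monthly rate is 0.0044167, so the payment is 229,000 × 0.0044167 / (1 − 1.0044167^−144) = $2,152.63.

$2,152.63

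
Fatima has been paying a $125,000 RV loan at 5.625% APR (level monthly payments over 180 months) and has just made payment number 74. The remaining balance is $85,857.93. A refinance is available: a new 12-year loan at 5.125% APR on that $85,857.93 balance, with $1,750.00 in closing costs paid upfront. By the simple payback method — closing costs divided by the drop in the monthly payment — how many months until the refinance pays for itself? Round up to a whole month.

8 months

Current payment = 125,000 × 5.625%/12 / (1 − (1+0.0046875)^−180) = $1,029.66.
Refinanced payment = 85,857.93 × 0.0042708 / (1 − (1+0.0042708)^−144) = $799.49.
Monthly savings = $1,029.66 − $799.49 = $230.17.
Break-even = $1,750.00 / $230.17 = 7.60 → 8 months.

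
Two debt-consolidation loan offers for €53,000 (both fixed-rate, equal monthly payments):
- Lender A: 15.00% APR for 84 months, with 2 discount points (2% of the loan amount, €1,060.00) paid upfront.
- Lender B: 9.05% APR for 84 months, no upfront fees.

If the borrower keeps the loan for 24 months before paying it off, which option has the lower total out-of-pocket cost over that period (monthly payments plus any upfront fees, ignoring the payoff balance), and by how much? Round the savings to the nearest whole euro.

Lender A: monthly rate = 15%/12 = 0.0125000; payment = 53,000 × 0.0125000 / (1 − (1+0.0125000)^−84) = €1,022.73.
Lender B: at 9.05% the monthly rate is 0.0075417, so the payment is 53,000 × 0.0075417 / (1 − 1.0075417^−84) = €854.07.
Over 24 months: Lender A costs 24 × €1,022.73 + €1,060.00 = €25,605.52; Lender B costs 24 × €854.07 = €20,497.68.
Lender B is cheaper by €25,605.52 − €20,497.68 = €5,107.84.

Lender B by €5,108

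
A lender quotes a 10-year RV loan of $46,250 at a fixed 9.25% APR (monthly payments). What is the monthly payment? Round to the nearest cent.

$592.15

At 9.25% the monthly rate is 0.0077083, so the payment is 46,250 × 0.0077083 / (1 − 1.0077083^−120) = $592.15.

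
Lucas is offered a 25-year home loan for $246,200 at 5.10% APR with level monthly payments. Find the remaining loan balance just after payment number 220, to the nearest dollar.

With monthly rate i = 5.1%/12 = 0.0042500, the balance after k of n payments is P · [(1+i)^n − (1+i)^k] / [(1+i)^n − 1].
(1+0.0042500)^300 = 3.56904580 and (1+0.0042500)^220 = 2.54217175, so the balance is 246,200 × (3.56904580 − 2.54217175) / (3.56904580 − 1) = $98,408.67.

$98,409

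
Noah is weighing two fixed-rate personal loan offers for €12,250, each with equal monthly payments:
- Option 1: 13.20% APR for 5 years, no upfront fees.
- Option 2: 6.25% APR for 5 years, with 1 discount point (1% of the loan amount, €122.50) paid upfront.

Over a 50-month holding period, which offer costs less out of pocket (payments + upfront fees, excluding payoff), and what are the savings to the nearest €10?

Option 1: monthly rate = 13.2%/12 = 0.0110000; payment = 12,250 × 0.0110000 / (1 − (1+0.0110000)^−60) = €279.98.
Option 2: at 6.25% the monthly rate is 0.0052083, so the payment is 12,250 × 0.0052083 / (1 − 1.0052083^−60) = €238.25.
Over 50 months: Option 1 costs 50 × €279.98 = €13,999.00; Option 2 costs 50 × €238.25 + €122.50 = €12,035.00.
Option 2 is cheaper by €13,999.00 − €12,035.00 = €1,964.00.

Option 2 by €1,960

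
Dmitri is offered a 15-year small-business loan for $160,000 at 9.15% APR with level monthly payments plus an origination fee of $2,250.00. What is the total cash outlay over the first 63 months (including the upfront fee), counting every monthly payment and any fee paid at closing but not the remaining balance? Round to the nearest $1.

$105,389

Monthly rate = 9.15%/12 = 0.0076250; payment = 160,000 × 0.0076250 / (1 − (1+0.0076250)^−180) = $1,637.13.
Total outlay = 63 × $1,637.13 + $2,250.00 = $105,389.19.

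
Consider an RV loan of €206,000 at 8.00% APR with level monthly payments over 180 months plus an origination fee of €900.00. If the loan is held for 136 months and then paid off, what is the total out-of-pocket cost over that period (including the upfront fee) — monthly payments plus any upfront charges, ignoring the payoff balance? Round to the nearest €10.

Monthly rate = 8%/12 = 0.0066667; payment = 206,000 × 0.0066667 / (1 − (1+0.0066667)^−180) = €1,968.64.
Total outlay = 136 × €1,968.64 + €900.00 = €268,635.04.

€268,640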